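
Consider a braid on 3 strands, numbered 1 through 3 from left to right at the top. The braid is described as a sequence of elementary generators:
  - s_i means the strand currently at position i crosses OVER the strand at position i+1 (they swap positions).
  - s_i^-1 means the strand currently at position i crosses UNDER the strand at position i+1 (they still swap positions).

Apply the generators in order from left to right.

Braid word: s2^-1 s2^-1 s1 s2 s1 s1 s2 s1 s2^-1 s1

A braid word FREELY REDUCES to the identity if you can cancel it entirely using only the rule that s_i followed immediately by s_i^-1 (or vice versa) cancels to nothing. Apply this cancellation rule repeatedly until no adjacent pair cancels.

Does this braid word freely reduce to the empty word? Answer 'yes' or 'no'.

Gen 1 (s2^-1): push. Stack: [s2^-1]
Gen 2 (s2^-1): push. Stack: [s2^-1 s2^-1]
Gen 3 (s1): push. Stack: [s2^-1 s2^-1 s1]
Gen 4 (s2): push. Stack: [s2^-1 s2^-1 s1 s2]
Gen 5 (s1): push. Stack: [s2^-1 s2^-1 s1 s2 s1]
Gen 6 (s1): push. Stack: [s2^-1 s2^-1 s1 s2 s1 s1]
Gen 7 (s2): push. Stack: [s2^-1 s2^-1 s1 s2 s1 s1 s2]
Gen 8 (s1): push. Stack: [s2^-1 s2^-1 s1 s2 s1 s1 s2 s1]
Gen 9 (s2^-1): push. Stack: [s2^-1 s2^-1 s1 s2 s1 s1 s2 s1 s2^-1]
Gen 10 (s1): push. Stack: [s2^-1 s2^-1 s1 s2 s1 s1 s2 s1 s2^-1 s1]
Reduced word: s2^-1 s2^-1 s1 s2 s1 s1 s2 s1 s2^-1 s1

Answer: no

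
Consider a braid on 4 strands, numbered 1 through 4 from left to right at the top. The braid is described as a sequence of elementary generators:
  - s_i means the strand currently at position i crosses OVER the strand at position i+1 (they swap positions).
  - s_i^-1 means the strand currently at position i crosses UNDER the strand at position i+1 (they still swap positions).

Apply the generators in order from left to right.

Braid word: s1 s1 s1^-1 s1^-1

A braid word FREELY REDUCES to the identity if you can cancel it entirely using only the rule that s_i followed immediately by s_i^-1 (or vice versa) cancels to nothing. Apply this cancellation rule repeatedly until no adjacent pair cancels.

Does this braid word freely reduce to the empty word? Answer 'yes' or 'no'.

Gen 1 (s1): push. Stack: [s1]
Gen 2 (s1): push. Stack: [s1 s1]
Gen 3 (s1^-1): cancels prior s1. Stack: [s1]
Gen 4 (s1^-1): cancels prior s1. Stack: []
Reduced word: (empty)

Answer: yes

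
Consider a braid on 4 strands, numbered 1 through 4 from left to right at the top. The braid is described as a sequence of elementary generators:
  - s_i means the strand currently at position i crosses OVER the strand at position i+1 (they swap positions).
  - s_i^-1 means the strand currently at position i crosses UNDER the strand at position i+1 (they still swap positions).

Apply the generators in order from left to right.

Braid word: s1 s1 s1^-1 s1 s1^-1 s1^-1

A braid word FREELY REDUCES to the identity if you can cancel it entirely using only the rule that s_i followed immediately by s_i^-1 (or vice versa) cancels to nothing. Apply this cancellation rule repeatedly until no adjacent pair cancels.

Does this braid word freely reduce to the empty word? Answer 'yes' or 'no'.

Gen 1 (s1): push. Stack: [s1]
Gen 2 (s1): push. Stack: [s1 s1]
Gen 3 (s1^-1): cancels prior s1. Stack: [s1]
Gen 4 (s1): push. Stack: [s1 s1]
Gen 5 (s1^-1): cancels prior s1. Stack: [s1]
Gen 6 (s1^-1): cancels prior s1. Stack: []
Reduced word: (empty)

Answer: yes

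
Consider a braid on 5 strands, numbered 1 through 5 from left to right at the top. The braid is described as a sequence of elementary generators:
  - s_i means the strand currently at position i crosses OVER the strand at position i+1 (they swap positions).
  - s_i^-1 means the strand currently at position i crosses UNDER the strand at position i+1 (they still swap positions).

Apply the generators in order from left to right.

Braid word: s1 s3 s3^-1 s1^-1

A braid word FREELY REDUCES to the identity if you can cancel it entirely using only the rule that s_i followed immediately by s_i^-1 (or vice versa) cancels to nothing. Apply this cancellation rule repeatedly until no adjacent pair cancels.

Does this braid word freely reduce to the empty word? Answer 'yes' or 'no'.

Gen 1 (s1): push. Stack: [s1]
Gen 2 (s3): push. Stack: [s1 s3]
Gen 3 (s3^-1): cancels prior s3. Stack: [s1]
Gen 4 (s1^-1): cancels prior s1. Stack: []
Reduced word: (empty)

Answer: yes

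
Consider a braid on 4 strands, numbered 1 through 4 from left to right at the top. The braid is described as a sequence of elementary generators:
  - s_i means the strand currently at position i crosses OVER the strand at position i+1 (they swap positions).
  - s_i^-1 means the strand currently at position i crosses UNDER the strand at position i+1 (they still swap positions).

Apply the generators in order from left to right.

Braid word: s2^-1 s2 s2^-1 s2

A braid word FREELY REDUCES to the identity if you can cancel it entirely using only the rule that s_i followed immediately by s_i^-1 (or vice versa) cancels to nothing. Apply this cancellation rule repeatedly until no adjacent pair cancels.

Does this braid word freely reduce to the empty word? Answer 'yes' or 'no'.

Gen 1 (s2^-1): push. Stack: [s2^-1]
Gen 2 (s2): cancels prior s2^-1. Stack: []
Gen 3 (s2^-1): push. Stack: [s2^-1]
Gen 4 (s2): cancels prior s2^-1. Stack: []
Reduced word: (empty)

Answer: yes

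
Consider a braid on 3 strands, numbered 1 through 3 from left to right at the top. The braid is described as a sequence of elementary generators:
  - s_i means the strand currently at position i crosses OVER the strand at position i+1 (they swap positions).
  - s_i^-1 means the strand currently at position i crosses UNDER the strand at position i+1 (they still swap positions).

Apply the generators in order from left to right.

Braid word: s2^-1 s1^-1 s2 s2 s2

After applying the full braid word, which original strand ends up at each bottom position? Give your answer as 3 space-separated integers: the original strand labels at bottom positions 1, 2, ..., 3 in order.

Gen 1 (s2^-1): strand 2 crosses under strand 3. Perm now: [1 3 2]
Gen 2 (s1^-1): strand 1 crosses under strand 3. Perm now: [3 1 2]
Gen 3 (s2): strand 1 crosses over strand 2. Perm now: [3 2 1]
Gen 4 (s2): strand 2 crosses over strand 1. Perm now: [3 1 2]
Gen 5 (s2): strand 1 crosses over strand 2. Perm now: [3 2 1]

Answer: 3 2 1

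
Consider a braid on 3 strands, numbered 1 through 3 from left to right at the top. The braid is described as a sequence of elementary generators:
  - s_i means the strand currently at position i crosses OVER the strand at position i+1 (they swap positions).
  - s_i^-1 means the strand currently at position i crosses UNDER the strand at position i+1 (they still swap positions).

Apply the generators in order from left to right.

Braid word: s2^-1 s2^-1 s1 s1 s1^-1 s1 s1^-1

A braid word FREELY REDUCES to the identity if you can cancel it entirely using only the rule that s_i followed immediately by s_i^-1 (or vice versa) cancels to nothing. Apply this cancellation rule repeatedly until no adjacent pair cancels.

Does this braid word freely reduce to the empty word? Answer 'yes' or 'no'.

Answer: no

Derivation:
Gen 1 (s2^-1): push. Stack: [s2^-1]
Gen 2 (s2^-1): push. Stack: [s2^-1 s2^-1]
Gen 3 (s1): push. Stack: [s2^-1 s2^-1 s1]
Gen 4 (s1): push. Stack: [s2^-1 s2^-1 s1 s1]
Gen 5 (s1^-1): cancels prior s1. Stack: [s2^-1 s2^-1 s1]
Gen 6 (s1): push. Stack: [s2^-1 s2^-1 s1 s1]
Gen 7 (s1^-1): cancels prior s1. Stack: [s2^-1 s2^-1 s1]
Reduced word: s2^-1 s2^-1 s1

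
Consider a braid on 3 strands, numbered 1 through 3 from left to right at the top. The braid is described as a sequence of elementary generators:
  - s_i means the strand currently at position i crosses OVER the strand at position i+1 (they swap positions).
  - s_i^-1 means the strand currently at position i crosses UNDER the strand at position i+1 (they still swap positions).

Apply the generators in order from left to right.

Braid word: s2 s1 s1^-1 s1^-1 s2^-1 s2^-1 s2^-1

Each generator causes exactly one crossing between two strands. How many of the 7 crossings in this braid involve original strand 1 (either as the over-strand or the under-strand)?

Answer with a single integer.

Gen 1: crossing 2x3. Involves strand 1? no. Count so far: 0
Gen 2: crossing 1x3. Involves strand 1? yes. Count so far: 1
Gen 3: crossing 3x1. Involves strand 1? yes. Count so far: 2
Gen 4: crossing 1x3. Involves strand 1? yes. Count so far: 3
Gen 5: crossing 1x2. Involves strand 1? yes. Count so far: 4
Gen 6: crossing 2x1. Involves strand 1? yes. Count so far: 5
Gen 7: crossing 1x2. Involves strand 1? yes. Count so far: 6

Answer: 6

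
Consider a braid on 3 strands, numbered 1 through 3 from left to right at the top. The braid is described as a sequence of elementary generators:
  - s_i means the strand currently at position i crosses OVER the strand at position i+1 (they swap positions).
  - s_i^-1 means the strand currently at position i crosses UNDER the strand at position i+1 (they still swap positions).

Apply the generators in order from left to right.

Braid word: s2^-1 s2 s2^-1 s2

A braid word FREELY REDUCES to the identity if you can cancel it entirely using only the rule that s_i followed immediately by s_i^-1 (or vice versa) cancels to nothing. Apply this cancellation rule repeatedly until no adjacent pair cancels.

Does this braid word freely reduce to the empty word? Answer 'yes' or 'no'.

Answer: yes

Derivation:
Gen 1 (s2^-1): push. Stack: [s2^-1]
Gen 2 (s2): cancels prior s2^-1. Stack: []
Gen 3 (s2^-1): push. Stack: [s2^-1]
Gen 4 (s2): cancels prior s2^-1. Stack: []
Reduced word: (empty)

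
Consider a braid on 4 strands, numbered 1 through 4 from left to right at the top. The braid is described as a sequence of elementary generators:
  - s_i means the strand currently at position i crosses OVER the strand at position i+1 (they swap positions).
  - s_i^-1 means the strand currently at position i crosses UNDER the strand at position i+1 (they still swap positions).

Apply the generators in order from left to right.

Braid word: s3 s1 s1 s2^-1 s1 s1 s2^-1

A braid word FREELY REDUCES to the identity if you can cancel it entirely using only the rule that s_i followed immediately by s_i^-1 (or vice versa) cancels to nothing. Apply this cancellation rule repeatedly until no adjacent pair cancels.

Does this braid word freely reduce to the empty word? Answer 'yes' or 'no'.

Gen 1 (s3): push. Stack: [s3]
Gen 2 (s1): push. Stack: [s3 s1]
Gen 3 (s1): push. Stack: [s3 s1 s1]
Gen 4 (s2^-1): push. Stack: [s3 s1 s1 s2^-1]
Gen 5 (s1): push. Stack: [s3 s1 s1 s2^-1 s1]
Gen 6 (s1): push. Stack: [s3 s1 s1 s2^-1 s1 s1]
Gen 7 (s2^-1): push. Stack: [s3 s1 s1 s2^-1 s1 s1 s2^-1]
Reduced word: s3 s1 s1 s2^-1 s1 s1 s2^-1

Answer: no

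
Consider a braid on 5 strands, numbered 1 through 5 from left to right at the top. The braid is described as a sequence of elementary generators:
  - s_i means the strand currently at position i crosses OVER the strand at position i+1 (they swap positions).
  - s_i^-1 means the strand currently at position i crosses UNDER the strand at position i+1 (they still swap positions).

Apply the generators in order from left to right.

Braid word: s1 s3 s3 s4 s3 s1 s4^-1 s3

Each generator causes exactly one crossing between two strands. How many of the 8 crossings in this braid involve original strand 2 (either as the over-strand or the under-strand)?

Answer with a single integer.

Answer: 2

Derivation:
Gen 1: crossing 1x2. Involves strand 2? yes. Count so far: 1
Gen 2: crossing 3x4. Involves strand 2? no. Count so far: 1
Gen 3: crossing 4x3. Involves strand 2? no. Count so far: 1
Gen 4: crossing 4x5. Involves strand 2? no. Count so far: 1
Gen 5: crossing 3x5. Involves strand 2? no. Count so far: 1
Gen 6: crossing 2x1. Involves strand 2? yes. Count so far: 2
Gen 7: crossing 3x4. Involves strand 2? no. Count so far: 2
Gen 8: crossing 5x4. Involves strand 2? no. Count so far: 2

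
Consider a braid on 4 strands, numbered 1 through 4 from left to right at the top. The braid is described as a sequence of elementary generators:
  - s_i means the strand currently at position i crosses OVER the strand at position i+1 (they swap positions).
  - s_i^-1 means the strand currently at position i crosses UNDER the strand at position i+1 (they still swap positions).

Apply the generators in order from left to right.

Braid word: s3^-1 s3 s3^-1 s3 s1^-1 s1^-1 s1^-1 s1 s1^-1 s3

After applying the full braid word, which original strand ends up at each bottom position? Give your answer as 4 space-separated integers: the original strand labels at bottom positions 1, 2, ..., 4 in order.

Answer: 2 1 4 3

Derivation:
Gen 1 (s3^-1): strand 3 crosses under strand 4. Perm now: [1 2 4 3]
Gen 2 (s3): strand 4 crosses over strand 3. Perm now: [1 2 3 4]
Gen 3 (s3^-1): strand 3 crosses under strand 4. Perm now: [1 2 4 3]
Gen 4 (s3): strand 4 crosses over strand 3. Perm now: [1 2 3 4]
Gen 5 (s1^-1): strand 1 crosses under strand 2. Perm now: [2 1 3 4]
Gen 6 (s1^-1): strand 2 crosses under strand 1. Perm now: [1 2 3 4]
Gen 7 (s1^-1): strand 1 crosses under strand 2. Perm now: [2 1 3 4]
Gen 8 (s1): strand 2 crosses over strand 1. Perm now: [1 2 3 4]
Gen 9 (s1^-1): strand 1 crosses under strand 2. Perm now: [2 1 3 4]
Gen 10 (s3): strand 3 crosses over strand 4. Perm now: [2 1 4 3]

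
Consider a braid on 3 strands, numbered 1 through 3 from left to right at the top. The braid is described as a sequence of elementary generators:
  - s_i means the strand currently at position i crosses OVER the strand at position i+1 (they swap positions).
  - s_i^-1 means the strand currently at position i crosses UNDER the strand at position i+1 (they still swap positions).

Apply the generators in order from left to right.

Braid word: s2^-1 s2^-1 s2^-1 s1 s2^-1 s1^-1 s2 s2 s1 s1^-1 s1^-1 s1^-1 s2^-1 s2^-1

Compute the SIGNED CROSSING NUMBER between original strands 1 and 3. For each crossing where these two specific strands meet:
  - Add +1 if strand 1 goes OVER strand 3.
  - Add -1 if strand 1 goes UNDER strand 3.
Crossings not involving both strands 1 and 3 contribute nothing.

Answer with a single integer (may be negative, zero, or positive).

Gen 1: crossing 2x3. Both 1&3? no. Sum: 0
Gen 2: crossing 3x2. Both 1&3? no. Sum: 0
Gen 3: crossing 2x3. Both 1&3? no. Sum: 0
Gen 4: 1 over 3. Both 1&3? yes. Contrib: +1. Sum: 1
Gen 5: crossing 1x2. Both 1&3? no. Sum: 1
Gen 6: crossing 3x2. Both 1&3? no. Sum: 1
Gen 7: 3 over 1. Both 1&3? yes. Contrib: -1. Sum: 0
Gen 8: 1 over 3. Both 1&3? yes. Contrib: +1. Sum: 1
Gen 9: crossing 2x3. Both 1&3? no. Sum: 1
Gen 10: crossing 3x2. Both 1&3? no. Sum: 1
Gen 11: crossing 2x3. Both 1&3? no. Sum: 1
Gen 12: crossing 3x2. Both 1&3? no. Sum: 1
Gen 13: 3 under 1. Both 1&3? yes. Contrib: +1. Sum: 2
Gen 14: 1 under 3. Both 1&3? yes. Contrib: -1. Sum: 1

Answer: 1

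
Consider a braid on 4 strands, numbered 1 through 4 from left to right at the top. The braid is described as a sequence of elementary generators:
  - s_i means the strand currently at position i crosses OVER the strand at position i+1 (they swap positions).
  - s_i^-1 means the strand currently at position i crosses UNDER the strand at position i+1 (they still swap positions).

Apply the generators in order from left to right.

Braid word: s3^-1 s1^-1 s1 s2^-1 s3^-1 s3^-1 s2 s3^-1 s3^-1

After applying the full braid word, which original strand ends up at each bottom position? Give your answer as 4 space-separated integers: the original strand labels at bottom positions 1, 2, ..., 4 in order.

Gen 1 (s3^-1): strand 3 crosses under strand 4. Perm now: [1 2 4 3]
Gen 2 (s1^-1): strand 1 crosses under strand 2. Perm now: [2 1 4 3]
Gen 3 (s1): strand 2 crosses over strand 1. Perm now: [1 2 4 3]
Gen 4 (s2^-1): strand 2 crosses under strand 4. Perm now: [1 4 2 3]
Gen 5 (s3^-1): strand 2 crosses under strand 3. Perm now: [1 4 3 2]
Gen 6 (s3^-1): strand 3 crosses under strand 2. Perm now: [1 4 2 3]
Gen 7 (s2): strand 4 crosses over strand 2. Perm now: [1 2 4 3]
Gen 8 (s3^-1): strand 4 crosses under strand 3. Perm now: [1 2 3 4]
Gen 9 (s3^-1): strand 3 crosses under strand 4. Perm now: [1 2 4 3]

Answer: 1 2 4 3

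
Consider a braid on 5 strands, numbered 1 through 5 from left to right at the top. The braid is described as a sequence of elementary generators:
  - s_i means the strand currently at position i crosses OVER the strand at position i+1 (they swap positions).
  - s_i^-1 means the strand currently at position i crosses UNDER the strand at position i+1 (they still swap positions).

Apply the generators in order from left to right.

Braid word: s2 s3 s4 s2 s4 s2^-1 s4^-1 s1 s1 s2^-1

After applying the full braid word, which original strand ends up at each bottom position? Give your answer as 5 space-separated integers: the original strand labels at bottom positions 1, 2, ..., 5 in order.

Gen 1 (s2): strand 2 crosses over strand 3. Perm now: [1 3 2 4 5]
Gen 2 (s3): strand 2 crosses over strand 4. Perm now: [1 3 4 2 5]
Gen 3 (s4): strand 2 crosses over strand 5. Perm now: [1 3 4 5 2]
Gen 4 (s2): strand 3 crosses over strand 4. Perm now: [1 4 3 5 2]
Gen 5 (s4): strand 5 crosses over strand 2. Perm now: [1 4 3 2 5]
Gen 6 (s2^-1): strand 4 crosses under strand 3. Perm now: [1 3 4 2 5]
Gen 7 (s4^-1): strand 2 crosses under strand 5. Perm now: [1 3 4 5 2]
Gen 8 (s1): strand 1 crosses over strand 3. Perm now: [3 1 4 5 2]
Gen 9 (s1): strand 3 crosses over strand 1. Perm now: [1 3 4 5 2]
Gen 10 (s2^-1): strand 3 crosses under strand 4. Perm now: [1 4 3 5 2]

Answer: 1 4 3 5 2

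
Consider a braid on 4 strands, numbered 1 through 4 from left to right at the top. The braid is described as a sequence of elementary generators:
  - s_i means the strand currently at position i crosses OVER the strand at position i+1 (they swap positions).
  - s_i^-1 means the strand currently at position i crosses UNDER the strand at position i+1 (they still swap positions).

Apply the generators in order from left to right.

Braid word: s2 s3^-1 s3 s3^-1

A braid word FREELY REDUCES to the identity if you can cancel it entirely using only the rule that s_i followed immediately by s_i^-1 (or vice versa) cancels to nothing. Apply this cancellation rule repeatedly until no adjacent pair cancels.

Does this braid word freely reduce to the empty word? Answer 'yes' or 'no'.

Gen 1 (s2): push. Stack: [s2]
Gen 2 (s3^-1): push. Stack: [s2 s3^-1]
Gen 3 (s3): cancels prior s3^-1. Stack: [s2]
Gen 4 (s3^-1): push. Stack: [s2 s3^-1]
Reduced word: s2 s3^-1

Answer: no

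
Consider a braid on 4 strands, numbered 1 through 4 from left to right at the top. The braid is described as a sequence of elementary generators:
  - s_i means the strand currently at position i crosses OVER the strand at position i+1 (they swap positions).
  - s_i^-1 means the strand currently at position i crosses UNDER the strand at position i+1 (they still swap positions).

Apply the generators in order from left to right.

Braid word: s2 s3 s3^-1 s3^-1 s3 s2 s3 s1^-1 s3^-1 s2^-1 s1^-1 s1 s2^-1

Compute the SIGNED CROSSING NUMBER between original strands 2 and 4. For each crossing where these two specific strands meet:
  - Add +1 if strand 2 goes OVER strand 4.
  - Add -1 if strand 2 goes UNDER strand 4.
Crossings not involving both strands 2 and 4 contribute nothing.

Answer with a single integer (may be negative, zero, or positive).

Answer: 0

Derivation:
Gen 1: crossing 2x3. Both 2&4? no. Sum: 0
Gen 2: 2 over 4. Both 2&4? yes. Contrib: +1. Sum: 1
Gen 3: 4 under 2. Both 2&4? yes. Contrib: +1. Sum: 2
Gen 4: 2 under 4. Both 2&4? yes. Contrib: -1. Sum: 1
Gen 5: 4 over 2. Both 2&4? yes. Contrib: -1. Sum: 0
Gen 6: crossing 3x2. Both 2&4? no. Sum: 0
Gen 7: crossing 3x4. Both 2&4? no. Sum: 0
Gen 8: crossing 1x2. Both 2&4? no. Sum: 0
Gen 9: crossing 4x3. Both 2&4? no. Sum: 0
Gen 10: crossing 1x3. Both 2&4? no. Sum: 0
Gen 11: crossing 2x3. Both 2&4? no. Sum: 0
Gen 12: crossing 3x2. Both 2&4? no. Sum: 0
Gen 13: crossing 3x1. Both 2&4? no. Sum: 0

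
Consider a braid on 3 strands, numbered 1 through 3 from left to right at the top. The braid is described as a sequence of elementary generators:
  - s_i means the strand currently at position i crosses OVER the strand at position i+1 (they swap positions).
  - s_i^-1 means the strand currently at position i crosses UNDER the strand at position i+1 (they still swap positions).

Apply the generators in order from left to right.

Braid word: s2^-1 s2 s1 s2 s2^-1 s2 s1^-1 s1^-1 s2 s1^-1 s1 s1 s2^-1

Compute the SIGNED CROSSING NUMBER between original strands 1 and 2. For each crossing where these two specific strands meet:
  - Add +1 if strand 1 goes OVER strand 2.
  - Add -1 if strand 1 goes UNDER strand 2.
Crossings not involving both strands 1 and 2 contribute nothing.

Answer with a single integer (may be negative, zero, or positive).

Gen 1: crossing 2x3. Both 1&2? no. Sum: 0
Gen 2: crossing 3x2. Both 1&2? no. Sum: 0
Gen 3: 1 over 2. Both 1&2? yes. Contrib: +1. Sum: 1
Gen 4: crossing 1x3. Both 1&2? no. Sum: 1
Gen 5: crossing 3x1. Both 1&2? no. Sum: 1
Gen 6: crossing 1x3. Both 1&2? no. Sum: 1
Gen 7: crossing 2x3. Both 1&2? no. Sum: 1
Gen 8: crossing 3x2. Both 1&2? no. Sum: 1
Gen 9: crossing 3x1. Both 1&2? no. Sum: 1
Gen 10: 2 under 1. Both 1&2? yes. Contrib: +1. Sum: 2
Gen 11: 1 over 2. Both 1&2? yes. Contrib: +1. Sum: 3
Gen 12: 2 over 1. Both 1&2? yes. Contrib: -1. Sum: 2
Gen 13: crossing 2x3. Both 1&2? no. Sum: 2

Answer: 2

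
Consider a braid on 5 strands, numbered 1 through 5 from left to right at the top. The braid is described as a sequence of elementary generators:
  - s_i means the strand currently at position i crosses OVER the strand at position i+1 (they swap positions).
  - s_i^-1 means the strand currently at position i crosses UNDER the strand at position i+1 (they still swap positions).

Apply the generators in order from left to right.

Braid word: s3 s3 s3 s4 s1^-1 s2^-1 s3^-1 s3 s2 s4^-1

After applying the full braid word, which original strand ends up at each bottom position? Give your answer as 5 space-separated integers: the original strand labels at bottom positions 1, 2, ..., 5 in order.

Answer: 2 1 4 3 5

Derivation:
Gen 1 (s3): strand 3 crosses over strand 4. Perm now: [1 2 4 3 5]
Gen 2 (s3): strand 4 crosses over strand 3. Perm now: [1 2 3 4 5]
Gen 3 (s3): strand 3 crosses over strand 4. Perm now: [1 2 4 3 5]
Gen 4 (s4): strand 3 crosses over strand 5. Perm now: [1 2 4 5 3]
Gen 5 (s1^-1): strand 1 crosses under strand 2. Perm now: [2 1 4 5 3]
Gen 6 (s2^-1): strand 1 crosses under strand 4. Perm now: [2 4 1 5 3]
Gen 7 (s3^-1): strand 1 crosses under strand 5. Perm now: [2 4 5 1 3]
Gen 8 (s3): strand 5 crosses over strand 1. Perm now: [2 4 1 5 3]
Gen 9 (s2): strand 4 crosses over strand 1. Perm now: [2 1 4 5 3]
Gen 10 (s4^-1): strand 5 crosses under strand 3. Perm now: [2 1 4 3 5]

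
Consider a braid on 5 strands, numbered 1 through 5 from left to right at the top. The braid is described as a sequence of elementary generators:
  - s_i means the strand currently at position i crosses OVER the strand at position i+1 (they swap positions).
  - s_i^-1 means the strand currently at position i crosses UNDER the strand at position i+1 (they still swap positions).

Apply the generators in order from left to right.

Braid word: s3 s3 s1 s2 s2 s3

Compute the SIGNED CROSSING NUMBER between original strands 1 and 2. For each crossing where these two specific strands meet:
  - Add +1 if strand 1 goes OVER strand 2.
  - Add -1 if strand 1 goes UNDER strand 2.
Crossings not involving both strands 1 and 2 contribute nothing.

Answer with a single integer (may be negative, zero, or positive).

Gen 1: crossing 3x4. Both 1&2? no. Sum: 0
Gen 2: crossing 4x3. Both 1&2? no. Sum: 0
Gen 3: 1 over 2. Both 1&2? yes. Contrib: +1. Sum: 1
Gen 4: crossing 1x3. Both 1&2? no. Sum: 1
Gen 5: crossing 3x1. Both 1&2? no. Sum: 1
Gen 6: crossing 3x4. Both 1&2? no. Sum: 1

Answer: 1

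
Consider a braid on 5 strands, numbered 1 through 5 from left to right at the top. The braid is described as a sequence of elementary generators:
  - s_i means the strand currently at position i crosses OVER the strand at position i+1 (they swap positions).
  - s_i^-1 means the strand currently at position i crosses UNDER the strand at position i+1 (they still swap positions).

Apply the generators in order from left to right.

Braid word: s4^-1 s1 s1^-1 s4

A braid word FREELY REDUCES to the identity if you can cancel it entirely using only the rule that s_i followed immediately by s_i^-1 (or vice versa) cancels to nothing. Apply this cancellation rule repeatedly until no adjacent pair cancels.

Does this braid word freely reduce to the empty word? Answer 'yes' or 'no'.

Answer: yes

Derivation:
Gen 1 (s4^-1): push. Stack: [s4^-1]
Gen 2 (s1): push. Stack: [s4^-1 s1]
Gen 3 (s1^-1): cancels prior s1. Stack: [s4^-1]
Gen 4 (s4): cancels prior s4^-1. Stack: []
Reduced word: (empty)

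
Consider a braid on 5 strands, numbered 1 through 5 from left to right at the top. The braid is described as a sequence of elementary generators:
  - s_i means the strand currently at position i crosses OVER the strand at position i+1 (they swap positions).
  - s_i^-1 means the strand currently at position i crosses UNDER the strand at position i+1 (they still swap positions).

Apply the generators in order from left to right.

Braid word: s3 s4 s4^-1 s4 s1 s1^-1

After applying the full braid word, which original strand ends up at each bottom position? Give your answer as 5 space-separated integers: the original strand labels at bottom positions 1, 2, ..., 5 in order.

Gen 1 (s3): strand 3 crosses over strand 4. Perm now: [1 2 4 3 5]
Gen 2 (s4): strand 3 crosses over strand 5. Perm now: [1 2 4 5 3]
Gen 3 (s4^-1): strand 5 crosses under strand 3. Perm now: [1 2 4 3 5]
Gen 4 (s4): strand 3 crosses over strand 5. Perm now: [1 2 4 5 3]
Gen 5 (s1): strand 1 crosses over strand 2. Perm now: [2 1 4 5 3]
Gen 6 (s1^-1): strand 2 crosses under strand 1. Perm now: [1 2 4 5 3]

Answer: 1 2 4 5 3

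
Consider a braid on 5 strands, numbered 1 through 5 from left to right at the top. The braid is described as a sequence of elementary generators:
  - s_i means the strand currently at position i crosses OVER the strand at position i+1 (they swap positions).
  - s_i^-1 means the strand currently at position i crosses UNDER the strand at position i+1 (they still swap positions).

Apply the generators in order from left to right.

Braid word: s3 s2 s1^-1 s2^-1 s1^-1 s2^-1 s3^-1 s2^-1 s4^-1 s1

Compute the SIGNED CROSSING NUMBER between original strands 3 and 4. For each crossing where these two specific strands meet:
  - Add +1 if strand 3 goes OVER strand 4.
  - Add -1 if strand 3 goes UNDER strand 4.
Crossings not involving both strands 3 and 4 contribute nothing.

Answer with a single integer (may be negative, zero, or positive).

Gen 1: 3 over 4. Both 3&4? yes. Contrib: +1. Sum: 1
Gen 2: crossing 2x4. Both 3&4? no. Sum: 1
Gen 3: crossing 1x4. Both 3&4? no. Sum: 1
Gen 4: crossing 1x2. Both 3&4? no. Sum: 1
Gen 5: crossing 4x2. Both 3&4? no. Sum: 1
Gen 6: crossing 4x1. Both 3&4? no. Sum: 1
Gen 7: 4 under 3. Both 3&4? yes. Contrib: +1. Sum: 2
Gen 8: crossing 1x3. Both 3&4? no. Sum: 2
Gen 9: crossing 4x5. Both 3&4? no. Sum: 2
Gen 10: crossing 2x3. Both 3&4? no. Sum: 2

Answer: 2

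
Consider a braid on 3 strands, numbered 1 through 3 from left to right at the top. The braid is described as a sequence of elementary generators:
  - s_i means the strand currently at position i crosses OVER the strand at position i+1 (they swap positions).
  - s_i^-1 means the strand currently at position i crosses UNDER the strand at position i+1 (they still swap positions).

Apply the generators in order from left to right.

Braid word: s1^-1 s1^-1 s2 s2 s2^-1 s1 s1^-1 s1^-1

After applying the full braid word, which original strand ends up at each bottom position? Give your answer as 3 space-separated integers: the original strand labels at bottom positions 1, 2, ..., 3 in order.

Gen 1 (s1^-1): strand 1 crosses under strand 2. Perm now: [2 1 3]
Gen 2 (s1^-1): strand 2 crosses under strand 1. Perm now: [1 2 3]
Gen 3 (s2): strand 2 crosses over strand 3. Perm now: [1 3 2]
Gen 4 (s2): strand 3 crosses over strand 2. Perm now: [1 2 3]
Gen 5 (s2^-1): strand 2 crosses under strand 3. Perm now: [1 3 2]
Gen 6 (s1): strand 1 crosses over strand 3. Perm now: [3 1 2]
Gen 7 (s1^-1): strand 3 crosses under strand 1. Perm now: [1 3 2]
Gen 8 (s1^-1): strand 1 crosses under strand 3. Perm now: [3 1 2]

Answer: 3 1 2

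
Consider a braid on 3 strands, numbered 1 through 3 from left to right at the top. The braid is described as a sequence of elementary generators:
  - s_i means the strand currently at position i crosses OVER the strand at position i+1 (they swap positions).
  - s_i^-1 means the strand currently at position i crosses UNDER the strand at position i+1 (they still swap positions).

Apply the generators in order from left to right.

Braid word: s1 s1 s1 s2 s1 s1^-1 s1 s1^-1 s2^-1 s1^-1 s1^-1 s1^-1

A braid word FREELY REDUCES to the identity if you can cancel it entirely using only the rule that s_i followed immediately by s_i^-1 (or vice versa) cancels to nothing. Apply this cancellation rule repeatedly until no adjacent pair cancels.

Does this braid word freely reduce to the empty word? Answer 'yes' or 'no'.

Gen 1 (s1): push. Stack: [s1]
Gen 2 (s1): push. Stack: [s1 s1]
Gen 3 (s1): push. Stack: [s1 s1 s1]
Gen 4 (s2): push. Stack: [s1 s1 s1 s2]
Gen 5 (s1): push. Stack: [s1 s1 s1 s2 s1]
Gen 6 (s1^-1): cancels prior s1. Stack: [s1 s1 s1 s2]
Gen 7 (s1): push. Stack: [s1 s1 s1 s2 s1]
Gen 8 (s1^-1): cancels prior s1. Stack: [s1 s1 s1 s2]
Gen 9 (s2^-1): cancels prior s2. Stack: [s1 s1 s1]
Gen 10 (s1^-1): cancels prior s1. Stack: [s1 s1]
Gen 11 (s1^-1): cancels prior s1. Stack: [s1]
Gen 12 (s1^-1): cancels prior s1. Stack: []
Reduced word: (empty)

Answer: yes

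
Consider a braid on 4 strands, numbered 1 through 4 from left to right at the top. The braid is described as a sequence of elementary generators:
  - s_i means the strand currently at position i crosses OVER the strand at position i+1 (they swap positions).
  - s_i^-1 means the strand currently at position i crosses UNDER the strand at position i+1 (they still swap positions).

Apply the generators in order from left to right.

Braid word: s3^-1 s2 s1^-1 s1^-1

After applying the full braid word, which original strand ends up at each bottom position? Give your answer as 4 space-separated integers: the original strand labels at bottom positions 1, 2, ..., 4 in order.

Answer: 1 4 2 3

Derivation:
Gen 1 (s3^-1): strand 3 crosses under strand 4. Perm now: [1 2 4 3]
Gen 2 (s2): strand 2 crosses over strand 4. Perm now: [1 4 2 3]
Gen 3 (s1^-1): strand 1 crosses under strand 4. Perm now: [4 1 2 3]
Gen 4 (s1^-1): strand 4 crosses under strand 1. Perm now: [1 4 2 3]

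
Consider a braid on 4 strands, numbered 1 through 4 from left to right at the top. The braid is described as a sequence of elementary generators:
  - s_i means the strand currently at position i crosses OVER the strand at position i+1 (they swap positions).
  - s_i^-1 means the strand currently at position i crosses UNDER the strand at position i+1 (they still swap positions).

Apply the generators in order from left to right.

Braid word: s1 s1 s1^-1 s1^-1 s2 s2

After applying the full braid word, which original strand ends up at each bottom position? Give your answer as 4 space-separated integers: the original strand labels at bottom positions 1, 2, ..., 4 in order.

Answer: 1 2 3 4

Derivation:
Gen 1 (s1): strand 1 crosses over strand 2. Perm now: [2 1 3 4]
Gen 2 (s1): strand 2 crosses over strand 1. Perm now: [1 2 3 4]
Gen 3 (s1^-1): strand 1 crosses under strand 2. Perm now: [2 1 3 4]
Gen 4 (s1^-1): strand 2 crosses under strand 1. Perm now: [1 2 3 4]
Gen 5 (s2): strand 2 crosses over strand 3. Perm now: [1 3 2 4]
Gen 6 (s2): strand 3 crosses over strand 2. Perm now: [1 2 3 4]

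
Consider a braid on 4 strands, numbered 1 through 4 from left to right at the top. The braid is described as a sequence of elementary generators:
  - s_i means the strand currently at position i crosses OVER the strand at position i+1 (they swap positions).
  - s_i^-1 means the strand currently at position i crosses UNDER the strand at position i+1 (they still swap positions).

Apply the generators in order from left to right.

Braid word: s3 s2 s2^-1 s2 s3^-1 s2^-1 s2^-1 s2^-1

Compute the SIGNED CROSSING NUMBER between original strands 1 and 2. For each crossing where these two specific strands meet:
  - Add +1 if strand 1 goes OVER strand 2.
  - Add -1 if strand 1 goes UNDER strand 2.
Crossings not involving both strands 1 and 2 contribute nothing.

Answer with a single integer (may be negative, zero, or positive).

Answer: 0

Derivation:
Gen 1: crossing 3x4. Both 1&2? no. Sum: 0
Gen 2: crossing 2x4. Both 1&2? no. Sum: 0
Gen 3: crossing 4x2. Both 1&2? no. Sum: 0
Gen 4: crossing 2x4. Both 1&2? no. Sum: 0
Gen 5: crossing 2x3. Both 1&2? no. Sum: 0
Gen 6: crossing 4x3. Both 1&2? no. Sum: 0
Gen 7: crossing 3x4. Both 1&2? no. Sum: 0
Gen 8: crossing 4x3. Both 1&2? no. Sum: 0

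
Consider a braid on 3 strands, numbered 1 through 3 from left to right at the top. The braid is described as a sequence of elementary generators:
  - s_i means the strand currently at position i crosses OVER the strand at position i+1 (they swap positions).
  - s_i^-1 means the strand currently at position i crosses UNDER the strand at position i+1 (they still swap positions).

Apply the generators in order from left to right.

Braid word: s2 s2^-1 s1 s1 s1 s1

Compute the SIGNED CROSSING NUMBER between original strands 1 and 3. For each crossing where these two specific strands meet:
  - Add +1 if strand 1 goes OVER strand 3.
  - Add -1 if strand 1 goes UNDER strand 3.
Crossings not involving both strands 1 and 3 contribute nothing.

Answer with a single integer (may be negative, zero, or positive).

Answer: 0

Derivation:
Gen 1: crossing 2x3. Both 1&3? no. Sum: 0
Gen 2: crossing 3x2. Both 1&3? no. Sum: 0
Gen 3: crossing 1x2. Both 1&3? no. Sum: 0
Gen 4: crossing 2x1. Both 1&3? no. Sum: 0
Gen 5: crossing 1x2. Both 1&3? no. Sum: 0
Gen 6: crossing 2x1. Both 1&3? no. Sum: 0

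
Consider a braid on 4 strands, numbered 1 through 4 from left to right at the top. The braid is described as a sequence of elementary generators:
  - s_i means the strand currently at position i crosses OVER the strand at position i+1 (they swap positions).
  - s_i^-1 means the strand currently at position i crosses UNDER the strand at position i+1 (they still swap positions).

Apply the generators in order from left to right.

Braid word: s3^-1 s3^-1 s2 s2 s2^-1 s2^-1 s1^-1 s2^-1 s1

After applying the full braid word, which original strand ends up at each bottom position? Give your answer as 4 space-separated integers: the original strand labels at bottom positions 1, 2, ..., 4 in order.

Answer: 3 2 1 4

Derivation:
Gen 1 (s3^-1): strand 3 crosses under strand 4. Perm now: [1 2 4 3]
Gen 2 (s3^-1): strand 4 crosses under strand 3. Perm now: [1 2 3 4]
Gen 3 (s2): strand 2 crosses over strand 3. Perm now: [1 3 2 4]
Gen 4 (s2): strand 3 crosses over strand 2. Perm now: [1 2 3 4]
Gen 5 (s2^-1): strand 2 crosses under strand 3. Perm now: [1 3 2 4]
Gen 6 (s2^-1): strand 3 crosses under strand 2. Perm now: [1 2 3 4]
Gen 7 (s1^-1): strand 1 crosses under strand 2. Perm now: [2 1 3 4]
Gen 8 (s2^-1): strand 1 crosses under strand 3. Perm now: [2 3 1 4]
Gen 9 (s1): strand 2 crosses over strand 3. Perm now: [3 2 1 4]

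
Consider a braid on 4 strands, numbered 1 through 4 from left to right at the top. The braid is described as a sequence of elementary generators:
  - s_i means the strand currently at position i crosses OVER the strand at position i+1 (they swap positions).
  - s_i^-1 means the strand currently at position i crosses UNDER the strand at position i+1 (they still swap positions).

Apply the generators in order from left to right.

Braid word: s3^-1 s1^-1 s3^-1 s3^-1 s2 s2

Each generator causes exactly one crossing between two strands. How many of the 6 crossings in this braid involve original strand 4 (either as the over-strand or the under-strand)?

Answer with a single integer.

Gen 1: crossing 3x4. Involves strand 4? yes. Count so far: 1
Gen 2: crossing 1x2. Involves strand 4? no. Count so far: 1
Gen 3: crossing 4x3. Involves strand 4? yes. Count so far: 2
Gen 4: crossing 3x4. Involves strand 4? yes. Count so far: 3
Gen 5: crossing 1x4. Involves strand 4? yes. Count so far: 4
Gen 6: crossing 4x1. Involves strand 4? yes. Count so far: 5

Answer: 5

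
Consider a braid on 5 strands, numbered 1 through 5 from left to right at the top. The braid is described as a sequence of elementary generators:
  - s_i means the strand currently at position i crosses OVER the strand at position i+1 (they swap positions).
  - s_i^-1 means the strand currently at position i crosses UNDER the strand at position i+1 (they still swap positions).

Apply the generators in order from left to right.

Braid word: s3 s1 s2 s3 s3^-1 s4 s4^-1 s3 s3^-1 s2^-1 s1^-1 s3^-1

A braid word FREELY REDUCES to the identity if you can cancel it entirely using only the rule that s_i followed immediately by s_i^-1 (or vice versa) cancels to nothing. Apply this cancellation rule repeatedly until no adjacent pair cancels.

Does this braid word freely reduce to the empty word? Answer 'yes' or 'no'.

Answer: yes

Derivation:
Gen 1 (s3): push. Stack: [s3]
Gen 2 (s1): push. Stack: [s3 s1]
Gen 3 (s2): push. Stack: [s3 s1 s2]
Gen 4 (s3): push. Stack: [s3 s1 s2 s3]
Gen 5 (s3^-1): cancels prior s3. Stack: [s3 s1 s2]
Gen 6 (s4): push. Stack: [s3 s1 s2 s4]
Gen 7 (s4^-1): cancels prior s4. Stack: [s3 s1 s2]
Gen 8 (s3): push. Stack: [s3 s1 s2 s3]
Gen 9 (s3^-1): cancels prior s3. Stack: [s3 s1 s2]
Gen 10 (s2^-1): cancels prior s2. Stack: [s3 s1]
Gen 11 (s1^-1): cancels prior s1. Stack: [s3]
Gen 12 (s3^-1): cancels prior s3. Stack: []
Reduced word: (empty)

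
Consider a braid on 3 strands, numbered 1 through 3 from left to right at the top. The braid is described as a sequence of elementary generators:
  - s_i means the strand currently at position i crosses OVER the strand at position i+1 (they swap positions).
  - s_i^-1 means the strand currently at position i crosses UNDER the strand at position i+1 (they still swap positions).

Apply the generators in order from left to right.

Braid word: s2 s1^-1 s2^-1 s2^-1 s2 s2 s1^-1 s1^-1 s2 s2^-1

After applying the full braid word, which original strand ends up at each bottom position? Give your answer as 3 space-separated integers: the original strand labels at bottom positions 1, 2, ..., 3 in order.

Gen 1 (s2): strand 2 crosses over strand 3. Perm now: [1 3 2]
Gen 2 (s1^-1): strand 1 crosses under strand 3. Perm now: [3 1 2]
Gen 3 (s2^-1): strand 1 crosses under strand 2. Perm now: [3 2 1]
Gen 4 (s2^-1): strand 2 crosses under strand 1. Perm now: [3 1 2]
Gen 5 (s2): strand 1 crosses over strand 2. Perm now: [3 2 1]
Gen 6 (s2): strand 2 crosses over strand 1. Perm now: [3 1 2]
Gen 7 (s1^-1): strand 3 crosses under strand 1. Perm now: [1 3 2]
Gen 8 (s1^-1): strand 1 crosses under strand 3. Perm now: [3 1 2]
Gen 9 (s2): strand 1 crosses over strand 2. Perm now: [3 2 1]
Gen 10 (s2^-1): strand 2 crosses under strand 1. Perm now: [3 1 2]

Answer: 3 1 2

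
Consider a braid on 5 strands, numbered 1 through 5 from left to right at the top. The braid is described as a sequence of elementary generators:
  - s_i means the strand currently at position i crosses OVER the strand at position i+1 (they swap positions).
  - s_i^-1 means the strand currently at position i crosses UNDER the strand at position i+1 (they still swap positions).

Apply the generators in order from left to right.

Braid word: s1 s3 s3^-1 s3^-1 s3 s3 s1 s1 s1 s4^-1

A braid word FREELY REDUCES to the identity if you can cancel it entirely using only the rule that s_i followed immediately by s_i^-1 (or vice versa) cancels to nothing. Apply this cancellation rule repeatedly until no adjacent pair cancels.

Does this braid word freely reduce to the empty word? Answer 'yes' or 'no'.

Answer: no

Derivation:
Gen 1 (s1): push. Stack: [s1]
Gen 2 (s3): push. Stack: [s1 s3]
Gen 3 (s3^-1): cancels prior s3. Stack: [s1]
Gen 4 (s3^-1): push. Stack: [s1 s3^-1]
Gen 5 (s3): cancels prior s3^-1. Stack: [s1]
Gen 6 (s3): push. Stack: [s1 s3]
Gen 7 (s1): push. Stack: [s1 s3 s1]
Gen 8 (s1): push. Stack: [s1 s3 s1 s1]
Gen 9 (s1): push. Stack: [s1 s3 s1 s1 s1]
Gen 10 (s4^-1): push. Stack: [s1 s3 s1 s1 s1 s4^-1]
Reduced word: s1 s3 s1 s1 s1 s4^-1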